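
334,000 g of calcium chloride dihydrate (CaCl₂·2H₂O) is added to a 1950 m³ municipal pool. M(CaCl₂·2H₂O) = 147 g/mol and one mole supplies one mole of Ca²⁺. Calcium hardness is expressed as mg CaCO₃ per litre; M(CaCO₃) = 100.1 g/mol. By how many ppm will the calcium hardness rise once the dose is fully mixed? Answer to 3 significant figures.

117 ppm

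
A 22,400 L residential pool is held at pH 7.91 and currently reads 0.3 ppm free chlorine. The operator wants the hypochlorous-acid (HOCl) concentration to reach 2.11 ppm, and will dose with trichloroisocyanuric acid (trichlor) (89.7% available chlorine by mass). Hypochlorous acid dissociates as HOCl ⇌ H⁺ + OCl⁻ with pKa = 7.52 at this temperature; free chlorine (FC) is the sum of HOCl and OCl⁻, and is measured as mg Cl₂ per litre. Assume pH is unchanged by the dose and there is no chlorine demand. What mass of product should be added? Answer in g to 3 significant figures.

175 g

[OCl⁻]/[HOCl] = 10^(pH − pKa) = 10^(7.91 − 7.52) = 2.455; fraction as HOCl = 1/(1 + 2.455) = 0.2895.
Free chlorine required for 2.11 ppm HOCl: 2.11 / 0.2895 = 7.289 ppm.
FC to add: 7.289 − 0.3 = 6.989 mg/L as Cl₂.
Cl₂ equivalent: 6.989 mg/L × 22,400 L = 156.6 g.
Product at 89.7% available Cl: 156.6 / 0.897 = 174.5 g.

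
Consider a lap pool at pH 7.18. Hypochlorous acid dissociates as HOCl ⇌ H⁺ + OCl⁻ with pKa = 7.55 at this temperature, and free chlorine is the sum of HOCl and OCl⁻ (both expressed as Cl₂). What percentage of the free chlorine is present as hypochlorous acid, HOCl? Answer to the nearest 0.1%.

70.1%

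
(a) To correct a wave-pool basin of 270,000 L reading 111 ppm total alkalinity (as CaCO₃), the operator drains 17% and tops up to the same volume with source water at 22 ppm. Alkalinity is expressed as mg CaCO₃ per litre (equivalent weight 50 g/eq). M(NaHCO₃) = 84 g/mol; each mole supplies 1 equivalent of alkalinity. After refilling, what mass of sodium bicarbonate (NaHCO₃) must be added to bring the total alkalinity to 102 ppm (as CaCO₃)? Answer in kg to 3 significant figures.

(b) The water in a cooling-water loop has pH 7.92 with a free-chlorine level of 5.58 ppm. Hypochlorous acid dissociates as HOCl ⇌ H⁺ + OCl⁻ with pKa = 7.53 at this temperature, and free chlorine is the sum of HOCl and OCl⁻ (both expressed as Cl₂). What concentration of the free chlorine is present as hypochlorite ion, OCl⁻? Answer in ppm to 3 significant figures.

(a) 2.78 kg; (b) 3.96 ppm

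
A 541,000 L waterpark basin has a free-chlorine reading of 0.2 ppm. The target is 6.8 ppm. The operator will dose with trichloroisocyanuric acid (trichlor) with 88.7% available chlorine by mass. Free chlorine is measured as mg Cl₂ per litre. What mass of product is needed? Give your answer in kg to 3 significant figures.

Chlorine deficit: 6.8 − 0.2 = 6.6 ppm = 6.6 mg/L as Cl₂.
Cl₂ equivalent needed: 6.6 mg/L × 541,000 L = 3,571,000 mg = 3571 g.
Product at 88.7% available chlorine: 3571 / 0.887 = 4025 g.

4.03 kg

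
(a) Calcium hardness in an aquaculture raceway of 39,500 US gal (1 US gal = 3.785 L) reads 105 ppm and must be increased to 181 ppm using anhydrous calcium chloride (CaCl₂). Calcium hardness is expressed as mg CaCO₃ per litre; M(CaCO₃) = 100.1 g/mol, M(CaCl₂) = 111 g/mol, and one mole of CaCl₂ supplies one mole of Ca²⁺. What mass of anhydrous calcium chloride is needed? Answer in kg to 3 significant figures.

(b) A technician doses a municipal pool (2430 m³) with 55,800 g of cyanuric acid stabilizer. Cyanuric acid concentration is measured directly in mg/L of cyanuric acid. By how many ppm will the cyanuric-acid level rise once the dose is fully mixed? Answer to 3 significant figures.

(a) Volume: 39,500 US gal × 3.785 L/gal = 149,508 L.
(a) Hardness to add: (181 − 105) = 76 mg/L as CaCO₃ × 149,508 L = 11,360 g as CaCO₃.
(a) Moles of Ca²⁺ (1 mol Ca²⁺ ≡ 1 mol CaCO₃): 11,360 / 100.1 g/mol = 113.5 mol.
(a) Mass of CaCl₂: 113.5 × 111 = 12,600 g.

(b) Volume: 2430 m³ = 2,430,000 L.
(b) Rise: 55,800 g / 2,430,000 L × 1000 = 22.96 mg/L.

(a) 12.6 kg; (b) 23.0 ppm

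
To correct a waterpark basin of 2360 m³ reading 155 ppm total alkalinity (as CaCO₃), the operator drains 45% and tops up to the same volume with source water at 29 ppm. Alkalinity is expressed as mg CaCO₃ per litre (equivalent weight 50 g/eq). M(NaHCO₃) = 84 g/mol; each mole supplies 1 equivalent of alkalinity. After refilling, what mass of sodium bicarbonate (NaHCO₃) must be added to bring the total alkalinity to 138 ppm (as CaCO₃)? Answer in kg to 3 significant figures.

Volume: 2360 m³ = 2,360,000 L.
After draining 45% and refilling: 155 × 0.55 + 29 × 0.45 = 98.3 ppm.
Deficit to target: 138 − 98.3 = 39.7 mg/L.
As CaCO₃: 39.7 mg/L × 2,360,000 L = 93,690 g; ÷ 50 g/eq ÷ 1 = 1874 mol NaHCO₃.
Mass: 1874 × 84 = 157,400 g.

157 kg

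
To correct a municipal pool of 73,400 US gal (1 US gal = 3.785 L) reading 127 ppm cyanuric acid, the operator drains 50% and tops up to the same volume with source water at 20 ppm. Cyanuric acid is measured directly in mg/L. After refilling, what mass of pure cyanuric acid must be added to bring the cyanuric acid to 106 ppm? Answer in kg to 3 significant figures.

Volume: 73,400 US gal × 3.785 L/gal = 277,819 L.
After draining 50% and refilling: 127 × 0.50 + 20 × 0.50 = 73.5 ppm.
Deficit to target: 106 − 73.5 = 32.5 mg/L.
Mass: 32.5 mg/L × 277,819 L = 9029 g cyanuric acid.

9.03 kg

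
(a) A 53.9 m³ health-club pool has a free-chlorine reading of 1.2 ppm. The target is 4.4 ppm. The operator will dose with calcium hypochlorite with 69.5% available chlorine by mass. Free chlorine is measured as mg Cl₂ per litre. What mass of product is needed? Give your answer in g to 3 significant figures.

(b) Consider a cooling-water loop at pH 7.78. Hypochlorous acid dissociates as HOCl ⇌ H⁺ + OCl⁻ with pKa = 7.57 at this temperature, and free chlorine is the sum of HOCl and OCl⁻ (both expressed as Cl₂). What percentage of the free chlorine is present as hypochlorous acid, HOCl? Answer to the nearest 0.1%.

(a) 248 g; (b) 38.1%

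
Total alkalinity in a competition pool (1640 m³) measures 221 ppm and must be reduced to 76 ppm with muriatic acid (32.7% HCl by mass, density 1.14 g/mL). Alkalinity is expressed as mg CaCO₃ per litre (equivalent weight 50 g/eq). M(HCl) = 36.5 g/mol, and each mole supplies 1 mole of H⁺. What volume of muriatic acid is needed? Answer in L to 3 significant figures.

Volume: 1640 m³ = 1,640,000 L.
Alkalinity to neutralize: (221 − 76) = 145 mg/L as CaCO₃ × 1,640,000 L = 237,800 g as CaCO₃.
Equivalents of H⁺ required: 237,800 ÷ 50 g/eq = 4756 eq = 4756 mol HCl.
Mass of HCl: 4756 × 36.5 = 173,600 g.
Mass of 32.7% solution: 173,600 / 0.327 = 530,900 g.
Volume: 530,900 g ÷ 1.14 g/mL = 465,700 mL.

466 L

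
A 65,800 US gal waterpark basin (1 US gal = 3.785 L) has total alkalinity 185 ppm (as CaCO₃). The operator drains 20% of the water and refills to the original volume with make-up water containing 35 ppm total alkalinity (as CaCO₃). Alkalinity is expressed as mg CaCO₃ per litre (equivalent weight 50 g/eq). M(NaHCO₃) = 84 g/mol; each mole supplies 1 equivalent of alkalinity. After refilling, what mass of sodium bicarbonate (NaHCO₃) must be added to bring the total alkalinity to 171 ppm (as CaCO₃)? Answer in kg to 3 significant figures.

Volume: 65,800 US gal × 3.785 L/gal = 249,053 L.
After draining 20% and refilling: 185 × 0.80 + 35 × 0.20 = 155 ppm.
Deficit to target: 171 − 155 = 16 mg/L.
As CaCO₃: 16 mg/L × 249,053 L = 3985 g; ÷ 50 g/eq ÷ 1 = 79.7 mol NaHCO₃.
Mass: 79.7 × 84 = 6695 g.

6.69 kg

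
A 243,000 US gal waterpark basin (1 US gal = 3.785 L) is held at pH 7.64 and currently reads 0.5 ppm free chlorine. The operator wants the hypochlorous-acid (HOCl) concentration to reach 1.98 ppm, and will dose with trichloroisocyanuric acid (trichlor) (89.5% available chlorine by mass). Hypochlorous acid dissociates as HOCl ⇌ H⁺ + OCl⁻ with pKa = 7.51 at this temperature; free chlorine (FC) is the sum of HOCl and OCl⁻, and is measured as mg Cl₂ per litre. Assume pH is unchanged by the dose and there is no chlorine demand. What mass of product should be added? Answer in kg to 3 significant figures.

Volume: 243,000 US gal × 3.785 L/gal = 919,755 L.
[OCl⁻]/[HOCl] = 10^(pH − pKa) = 10^(7.64 − 7.51) = 1.349; fraction as HOCl = 1/(1 + 1.349) = 0.4257.
Free chlorine required for 1.98 ppm HOCl: 1.98 / 0.4257 = 4.651 ppm.
FC to add: 4.651 − 0.5 = 4.151 mg/L as Cl₂.
Cl₂ equivalent: 4.151 mg/L × 919,755 L = 3818 g.
Product at 89.5% available Cl: 3818 / 0.895 = 4266 g.

4.27 kg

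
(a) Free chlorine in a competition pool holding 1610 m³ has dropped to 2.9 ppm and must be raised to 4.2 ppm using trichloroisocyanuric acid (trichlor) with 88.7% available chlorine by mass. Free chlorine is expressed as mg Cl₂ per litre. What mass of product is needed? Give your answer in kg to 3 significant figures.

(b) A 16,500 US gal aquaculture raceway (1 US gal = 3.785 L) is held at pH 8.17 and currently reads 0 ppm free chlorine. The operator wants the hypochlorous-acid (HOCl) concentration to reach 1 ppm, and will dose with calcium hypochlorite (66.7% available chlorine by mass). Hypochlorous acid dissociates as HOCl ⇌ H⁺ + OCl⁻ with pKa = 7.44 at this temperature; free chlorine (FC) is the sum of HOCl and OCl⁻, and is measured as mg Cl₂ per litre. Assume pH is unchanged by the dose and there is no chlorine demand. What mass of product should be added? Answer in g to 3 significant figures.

(a) 2.36 kg; (b) 596 g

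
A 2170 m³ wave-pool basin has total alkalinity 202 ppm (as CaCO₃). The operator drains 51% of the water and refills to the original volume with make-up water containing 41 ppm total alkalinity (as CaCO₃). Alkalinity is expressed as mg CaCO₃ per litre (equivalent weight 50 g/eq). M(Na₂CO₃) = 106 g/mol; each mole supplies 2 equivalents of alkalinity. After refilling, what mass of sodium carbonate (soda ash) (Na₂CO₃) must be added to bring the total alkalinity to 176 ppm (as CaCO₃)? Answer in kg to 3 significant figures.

129 kg

Volume: 2170 m³ = 2,170,000 L.
After draining 51% and refilling: 202 × 0.49 + 41 × 0.51 = 119.89 ppm.
Deficit to target: 176 − 119.89 = 56.11 mg/L.
As CaCO₃: 56.11 mg/L × 2,170,000 L = 121,800 g; ÷ 50 g/eq ÷ 2 = 1218 mol Na₂CO₃.
Mass: 1218 × 106 = 129,100 g.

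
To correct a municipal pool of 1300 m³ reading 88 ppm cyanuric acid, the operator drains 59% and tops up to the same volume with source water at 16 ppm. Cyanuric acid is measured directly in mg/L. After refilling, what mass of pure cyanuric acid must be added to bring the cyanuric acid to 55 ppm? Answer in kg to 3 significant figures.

12.3 kg

Volume: 1300 m³ = 1,300,000 L.
After draining 59% and refilling: 88 × 0.41 + 16 × 0.59 = 45.52 ppm.
Deficit to target: 55 − 45.52 = 9.48 mg/L.
Mass: 9.48 mg/L × 1,300,000 L = 12,320 g cyanuric acid.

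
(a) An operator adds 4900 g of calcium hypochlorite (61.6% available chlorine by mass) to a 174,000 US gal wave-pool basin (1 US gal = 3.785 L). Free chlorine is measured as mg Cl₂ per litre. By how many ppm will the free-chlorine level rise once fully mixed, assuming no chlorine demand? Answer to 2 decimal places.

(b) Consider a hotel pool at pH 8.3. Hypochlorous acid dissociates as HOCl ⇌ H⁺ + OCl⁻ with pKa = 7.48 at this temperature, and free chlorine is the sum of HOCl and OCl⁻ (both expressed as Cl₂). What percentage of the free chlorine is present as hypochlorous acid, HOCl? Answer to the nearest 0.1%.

(a) Volume: 174,000 US gal × 3.785 L/gal = 658,590 L.
(a) Available chlorine delivered: 4900 g × 0.616 = 3018 g as Cl₂.
(a) Concentration rise: 3018 g / 658,590 L = 4.583 mg/L = 4.58 ppm.

(b) [OCl⁻]/[HOCl] = 10^(pH − pKa) = 10^(8.3 − 7.48) = 10^0.82 = 6.607.
(b) Fraction as HOCl = 1 / (1 + 6.607) = 0.1315.

(a) 4.58 ppm; (b) 13.1%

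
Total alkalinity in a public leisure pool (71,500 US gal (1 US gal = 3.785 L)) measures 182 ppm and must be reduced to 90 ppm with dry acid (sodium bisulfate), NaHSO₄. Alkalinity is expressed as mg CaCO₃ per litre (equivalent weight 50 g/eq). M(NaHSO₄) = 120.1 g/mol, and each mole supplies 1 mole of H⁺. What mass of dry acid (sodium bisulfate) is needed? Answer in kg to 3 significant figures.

Volume: 71,500 US gal × 3.785 L/gal = 270,628 L.
Alkalinity to neutralize: (182 − 90) = 92 mg/L as CaCO₃ × 270,628 L = 24,900 g as CaCO₃.
Equivalents of H⁺ required: 24,900 ÷ 50 g/eq = 498 eq = 498 mol NaHSO₄.
Mass of NaHSO₄: 498 × 120.1 = 59,800 g.

59.8 kg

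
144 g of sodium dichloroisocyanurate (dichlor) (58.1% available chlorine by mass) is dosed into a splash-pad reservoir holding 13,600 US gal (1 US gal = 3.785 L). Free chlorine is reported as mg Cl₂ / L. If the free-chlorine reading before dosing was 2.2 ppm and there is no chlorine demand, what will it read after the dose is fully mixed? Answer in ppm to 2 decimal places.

3.83 ppm

Volume: 13,600 US gal × 3.785 L/gal = 51,476 L.
Available chlorine delivered: 144 g × 0.581 = 83.66 g as Cl₂.
Concentration rise: 83.66 g / 51,476 L = 1.625 mg/L = 1.63 ppm.
Final FC: 2.2 + 1.63 = 3.83 ppm.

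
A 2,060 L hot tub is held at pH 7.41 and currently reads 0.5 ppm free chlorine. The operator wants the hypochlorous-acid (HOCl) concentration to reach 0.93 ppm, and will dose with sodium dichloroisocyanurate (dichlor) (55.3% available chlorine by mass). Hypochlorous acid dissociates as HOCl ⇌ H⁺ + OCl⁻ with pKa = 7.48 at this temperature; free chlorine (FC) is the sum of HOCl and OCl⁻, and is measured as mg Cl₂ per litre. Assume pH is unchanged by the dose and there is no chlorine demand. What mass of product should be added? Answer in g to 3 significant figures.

4.55 g

[OCl⁻]/[HOCl] = 10^(pH − pKa) = 10^(7.41 − 7.48) = 0.8511; fraction as HOCl = 1/(1 + 0.8511) = 0.5402.
Free chlorine required for 0.93 ppm HOCl: 0.93 / 0.5402 = 1.722 ppm.
FC to add: 1.722 − 0.5 = 1.222 mg/L as Cl₂.
Cl₂ equivalent: 1.222 mg/L × 2,060 L = 2.516 g.
Product at 55.3% available Cl: 2.516 / 0.553 = 4.55 g.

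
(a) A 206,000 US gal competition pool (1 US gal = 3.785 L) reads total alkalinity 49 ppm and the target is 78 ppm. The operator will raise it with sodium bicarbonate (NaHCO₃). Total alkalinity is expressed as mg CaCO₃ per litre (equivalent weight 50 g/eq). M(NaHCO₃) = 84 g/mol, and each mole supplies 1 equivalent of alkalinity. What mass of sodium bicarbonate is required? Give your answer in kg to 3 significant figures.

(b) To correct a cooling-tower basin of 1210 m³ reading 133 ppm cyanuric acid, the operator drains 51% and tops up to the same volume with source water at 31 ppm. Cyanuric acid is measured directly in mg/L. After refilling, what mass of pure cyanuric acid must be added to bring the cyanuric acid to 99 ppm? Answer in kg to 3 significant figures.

(a) 38.0 kg; (b) 21.8 kg

(a) Volume: 206,000 US gal × 3.785 L/gal = 779,710 L.
(a) Alkalinity to add: (78 − 49) = 29 mg/L as CaCO₃ × 779,710 L = 22,610 g as CaCO₃.
(a) Equivalents: 22,610 g ÷ 50 g/eq = 452.2 eq.
(a) NaHCO₃ supplies 1 eq per mole → 452.2 mol.
(a) Mass: 452.2 mol × 84 g/mol = 37,990 g.

(b) Volume: 1210 m³ = 1,210,000 L.
(b) After draining 51% and refilling: 133 × 0.49 + 31 × 0.51 = 80.98 ppm.
(b) Deficit to target: 99 − 80.98 = 18.02 mg/L.
(b) Mass: 18.02 mg/L × 1,210,000 L = 21,800 g cyanuric acid.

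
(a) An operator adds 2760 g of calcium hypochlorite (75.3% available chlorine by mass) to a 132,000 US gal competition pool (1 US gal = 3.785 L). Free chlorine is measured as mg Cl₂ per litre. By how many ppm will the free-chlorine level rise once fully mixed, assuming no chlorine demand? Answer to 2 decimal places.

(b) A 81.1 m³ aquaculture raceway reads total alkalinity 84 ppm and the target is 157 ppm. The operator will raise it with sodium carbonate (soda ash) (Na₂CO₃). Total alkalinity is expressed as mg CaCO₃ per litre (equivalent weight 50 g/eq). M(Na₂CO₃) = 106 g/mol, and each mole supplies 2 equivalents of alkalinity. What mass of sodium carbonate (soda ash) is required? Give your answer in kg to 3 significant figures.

(a) 4.16 ppm; (b) 6.28 kg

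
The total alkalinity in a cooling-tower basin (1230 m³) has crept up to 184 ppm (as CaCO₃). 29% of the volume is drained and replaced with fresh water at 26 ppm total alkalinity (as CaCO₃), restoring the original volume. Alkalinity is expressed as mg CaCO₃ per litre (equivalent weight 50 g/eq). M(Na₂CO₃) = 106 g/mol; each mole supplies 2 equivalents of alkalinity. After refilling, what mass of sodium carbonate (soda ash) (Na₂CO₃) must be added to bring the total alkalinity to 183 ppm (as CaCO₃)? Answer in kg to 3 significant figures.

Volume: 1230 m³ = 1,230,000 L.
After draining 29% and refilling: 184 × 0.71 + 26 × 0.29 = 138.18 ppm.
Deficit to target: 183 − 138.18 = 44.82 mg/L.
As CaCO₃: 44.82 mg/L × 1,230,000 L = 55,130 g; ÷ 50 g/eq ÷ 2 = 551.3 mol Na₂CO₃.
Mass: 551.3 × 106 = 58,440 g.

58.4 kg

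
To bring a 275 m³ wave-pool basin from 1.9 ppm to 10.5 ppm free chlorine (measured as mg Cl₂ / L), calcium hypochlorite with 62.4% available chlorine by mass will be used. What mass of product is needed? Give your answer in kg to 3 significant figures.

Volume: 275 m³ = 275,000 L.
Chlorine deficit: 10.5 − 1.9 = 8.6 ppm = 8.6 mg/L as Cl₂.
Cl₂ equivalent needed: 8.6 mg/L × 275,000 L = 2,365,000 mg = 2365 g.
Product at 62.4% available chlorine: 2365 / 0.624 = 3790 g.

3.79 kg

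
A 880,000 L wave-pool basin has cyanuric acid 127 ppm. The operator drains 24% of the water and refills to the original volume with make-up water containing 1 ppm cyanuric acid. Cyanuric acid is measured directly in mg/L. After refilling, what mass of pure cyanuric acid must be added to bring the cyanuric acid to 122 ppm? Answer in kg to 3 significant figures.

After draining 24% and refilling: 127 × 0.76 + 1 × 0.24 = 96.76 ppm.
Deficit to target: 122 − 96.76 = 25.24 mg/L.
Mass: 25.24 mg/L × 880,000 L = 22,210 g cyanuric acid.

22.2 kg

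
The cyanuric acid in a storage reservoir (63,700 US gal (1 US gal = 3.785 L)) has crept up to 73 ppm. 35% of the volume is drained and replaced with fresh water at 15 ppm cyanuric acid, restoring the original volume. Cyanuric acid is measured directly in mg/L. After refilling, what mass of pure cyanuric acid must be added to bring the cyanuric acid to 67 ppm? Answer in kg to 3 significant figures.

3.45 kg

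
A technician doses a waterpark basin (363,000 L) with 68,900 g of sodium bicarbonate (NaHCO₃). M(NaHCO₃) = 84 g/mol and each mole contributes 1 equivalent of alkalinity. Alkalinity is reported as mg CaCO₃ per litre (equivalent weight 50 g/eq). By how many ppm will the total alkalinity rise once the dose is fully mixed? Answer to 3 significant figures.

Moles of NaHCO₃: 68,900 g ÷ 84 g/mol = 820.2 mol → 820.2 eq of alkalinity.
As CaCO₃: 820.2 eq × 50 g/eq = 41,010 g.
Rise: 41,010 g / 363,000 L × 1000 = 113 mg/L.

113 ppm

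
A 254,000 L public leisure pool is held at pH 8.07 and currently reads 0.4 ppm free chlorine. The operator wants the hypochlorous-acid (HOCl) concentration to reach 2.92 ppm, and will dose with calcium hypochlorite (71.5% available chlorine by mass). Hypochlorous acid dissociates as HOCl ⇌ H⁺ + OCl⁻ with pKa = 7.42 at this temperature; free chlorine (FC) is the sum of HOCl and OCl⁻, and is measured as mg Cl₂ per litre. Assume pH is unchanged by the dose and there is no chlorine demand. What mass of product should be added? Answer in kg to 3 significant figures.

[OCl⁻]/[HOCl] = 10^(pH − pKa) = 10^(8.07 − 7.42) = 4.467; fraction as HOCl = 1/(1 + 4.467) = 0.1829.
Free chlorine required for 2.92 ppm HOCl: 2.92 / 0.1829 = 15.96 ppm.
FC to add: 15.96 − 0.4 = 15.56 mg/L as Cl₂.
Cl₂ equivalent: 15.56 mg/L × 254,000 L = 3953 g.
Product at 71.5% available Cl: 3953 / 0.715 = 5529 g.

5.53 kg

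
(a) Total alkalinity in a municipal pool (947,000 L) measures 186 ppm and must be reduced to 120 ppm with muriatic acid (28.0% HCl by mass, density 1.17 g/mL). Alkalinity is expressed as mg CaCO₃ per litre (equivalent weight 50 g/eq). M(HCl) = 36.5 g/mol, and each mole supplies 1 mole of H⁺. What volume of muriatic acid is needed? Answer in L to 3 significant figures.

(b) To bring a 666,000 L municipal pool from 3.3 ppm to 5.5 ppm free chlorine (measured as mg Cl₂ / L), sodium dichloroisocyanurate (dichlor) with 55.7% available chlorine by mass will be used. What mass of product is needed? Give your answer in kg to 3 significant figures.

(a) 139 L; (b) 2.63 kg

(a) Alkalinity to neutralize: (186 − 120) = 66 mg/L as CaCO₃ × 947,000 L = 62,500 g as CaCO₃.
(a) Equivalents of H⁺ required: 62,500 ÷ 50 g/eq = 1250 eq = 1250 mol HCl.
(a) Mass of HCl: 1250 × 36.5 = 45,630 g.
(a) Mass of 28.0% solution: 45,630 / 0.28 = 163,000 g.
(a) Volume: 163,000 g ÷ 1.17 g/mL = 139,300 mL.

(b) Chlorine deficit: 5.5 − 3.3 = 2.2 ppm = 2.2 mg/L as Cl₂.
(b) Cl₂ equivalent needed: 2.2 mg/L × 666,000 L = 1,465,000 mg = 1465 g.
(b) Product at 55.7% available chlorine: 1465 / 0.557 = 2631 g.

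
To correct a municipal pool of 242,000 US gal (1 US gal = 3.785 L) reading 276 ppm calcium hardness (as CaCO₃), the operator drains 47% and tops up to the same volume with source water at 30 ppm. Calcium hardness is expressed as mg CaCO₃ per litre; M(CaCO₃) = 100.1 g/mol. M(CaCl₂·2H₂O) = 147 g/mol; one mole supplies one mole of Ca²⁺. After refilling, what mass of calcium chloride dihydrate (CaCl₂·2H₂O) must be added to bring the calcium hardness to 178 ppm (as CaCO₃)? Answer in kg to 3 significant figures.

23.7 kg

Volume: 242,000 US gal × 3.785 L/gal = 915,970 L.
After draining 47% and refilling: 276 × 0.53 + 30 × 0.47 = 160.38 ppm.
Deficit to target: 178 − 160.38 = 17.62 mg/L.
As CaCO₃: 17.62 mg/L × 915,970 L = 16,140 g; ÷ 100.1 = 161.2 mol Ca²⁺.
Mass: 161.2 × 147 = 23,700 g.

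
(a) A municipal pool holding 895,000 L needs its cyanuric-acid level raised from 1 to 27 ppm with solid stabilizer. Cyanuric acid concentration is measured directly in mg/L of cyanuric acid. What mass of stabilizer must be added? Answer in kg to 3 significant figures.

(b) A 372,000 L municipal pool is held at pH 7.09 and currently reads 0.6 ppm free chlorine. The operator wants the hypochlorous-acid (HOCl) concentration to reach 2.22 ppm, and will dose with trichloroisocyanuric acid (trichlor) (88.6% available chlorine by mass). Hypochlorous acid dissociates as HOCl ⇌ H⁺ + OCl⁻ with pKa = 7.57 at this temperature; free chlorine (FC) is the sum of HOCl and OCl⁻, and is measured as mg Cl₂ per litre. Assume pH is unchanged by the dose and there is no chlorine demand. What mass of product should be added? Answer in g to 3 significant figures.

(a) CYA to add: (27 − 1) = 26 mg/L × 895,000 L = 23,270 g cyanuric acid.

(b) [OCl⁻]/[HOCl] = 10^(pH − pKa) = 10^(7.09 − 7.57) = 0.3311; fraction as HOCl = 1/(1 + 0.3311) = 0.7512.
(b) Free chlorine required for 2.22 ppm HOCl: 2.22 / 0.7512 = 2.955 ppm.
(b) FC to add: 2.955 − 0.6 = 2.355 mg/L as Cl₂.
(b) Cl₂ equivalent: 2.355 mg/L × 372,000 L = 876.1 g.
(b) Product at 88.6% available Cl: 876.1 / 0.886 = 988.8 g.

(a) 23.3 kg; (b) 989 g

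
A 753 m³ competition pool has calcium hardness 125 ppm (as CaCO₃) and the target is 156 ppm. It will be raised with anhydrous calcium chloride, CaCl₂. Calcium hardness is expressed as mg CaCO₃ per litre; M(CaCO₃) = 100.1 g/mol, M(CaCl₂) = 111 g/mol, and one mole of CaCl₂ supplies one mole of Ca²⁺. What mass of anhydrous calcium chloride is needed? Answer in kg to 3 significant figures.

Volume: 753 m³ = 753,000 L.
Hardness to add: (156 − 125) = 31 mg/L as CaCO₃ × 753,000 L = 23,340 g as CaCO₃.
Moles of Ca²⁺ (1 mol Ca²⁺ ≡ 1 mol CaCO₃): 23,340 / 100.1 g/mol = 233.2 mol.
Mass of CaCl₂: 233.2 × 111 = 25,880 g.

25.9 kg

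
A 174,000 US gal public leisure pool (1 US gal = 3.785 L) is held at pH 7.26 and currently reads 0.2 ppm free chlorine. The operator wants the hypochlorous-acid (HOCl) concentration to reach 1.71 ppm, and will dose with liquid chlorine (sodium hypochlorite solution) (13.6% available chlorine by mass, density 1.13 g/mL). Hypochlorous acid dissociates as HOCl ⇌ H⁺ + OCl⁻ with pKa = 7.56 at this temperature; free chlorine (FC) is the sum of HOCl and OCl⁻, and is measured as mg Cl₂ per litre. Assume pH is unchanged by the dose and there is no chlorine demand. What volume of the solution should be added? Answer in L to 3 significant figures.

10.1 L

Volume: 174,000 US gal × 3.785 L/gal = 658,590 L.
[OCl⁻]/[HOCl] = 10^(pH − pKa) = 10^(7.26 − 7.56) = 0.5012; fraction as HOCl = 1/(1 + 0.5012) = 0.6661.
Free chlorine required for 1.71 ppm HOCl: 1.71 / 0.6661 = 2.567 ppm.
FC to add: 2.567 − 0.2 = 2.367 mg/L as Cl₂.
Cl₂ equivalent: 2.367 mg/L × 658,590 L = 1559 g.
Product at 13.6% available Cl: 1559 / 0.136 = 11,460 g.
Volume: 11,460 g ÷ 1.13 g/mL = 10,140 mL.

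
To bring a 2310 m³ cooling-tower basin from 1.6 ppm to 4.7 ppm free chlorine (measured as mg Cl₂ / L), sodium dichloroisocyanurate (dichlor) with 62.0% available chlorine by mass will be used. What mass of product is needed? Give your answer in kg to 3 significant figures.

Volume: 2310 m³ = 2,310,000 L.
Chlorine deficit: 4.7 − 1.6 = 3.1 ppm = 3.1 mg/L as Cl₂.
Cl₂ equivalent needed: 3.1 mg/L × 2,310,000 L = 7,161,000 mg = 7161 g.
Product at 62.0% available chlorine: 7161 / 0.62 = 11,550 g.

11.6 kg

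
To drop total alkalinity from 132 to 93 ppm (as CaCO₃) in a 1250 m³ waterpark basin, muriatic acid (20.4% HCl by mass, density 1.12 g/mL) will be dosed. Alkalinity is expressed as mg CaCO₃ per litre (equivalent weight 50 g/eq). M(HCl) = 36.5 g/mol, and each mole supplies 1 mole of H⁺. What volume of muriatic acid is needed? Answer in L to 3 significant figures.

156 L

Volume: 1250 m³ = 1,250,000 L.
Alkalinity to neutralize: (132 − 93) = 39 mg/L as CaCO₃ × 1,250,000 L = 48,750 g as CaCO₃.
Equivalents of H⁺ required: 48,750 ÷ 50 g/eq = 975 eq = 975 mol HCl.
Mass of HCl: 975 × 36.5 = 35,590 g.
Mass of 20.4% solution: 35,590 / 0.204 = 174,400 g.
Volume: 174,400 g ÷ 1.12 g/mL = 155,800 mL.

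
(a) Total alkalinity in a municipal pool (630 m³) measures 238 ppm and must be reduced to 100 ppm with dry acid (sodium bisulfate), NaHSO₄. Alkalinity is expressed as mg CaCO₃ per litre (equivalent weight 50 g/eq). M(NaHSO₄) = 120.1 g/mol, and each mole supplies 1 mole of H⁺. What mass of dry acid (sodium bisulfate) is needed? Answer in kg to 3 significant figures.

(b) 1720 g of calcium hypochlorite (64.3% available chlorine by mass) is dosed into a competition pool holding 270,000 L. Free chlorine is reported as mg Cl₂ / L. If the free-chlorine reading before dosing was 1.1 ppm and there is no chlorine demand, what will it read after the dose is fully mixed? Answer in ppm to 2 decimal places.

(a) 209 kg; (b) 5.20 ppm

(a) Volume: 630 m³ = 630,000 L.
(a) Alkalinity to neutralize: (238 − 100) = 138 mg/L as CaCO₃ × 630,000 L = 86,940 g as CaCO₃.
(a) Equivalents of H⁺ required: 86,940 ÷ 50 g/eq = 1739 eq = 1739 mol NaHSO₄.
(a) Mass of NaHSO₄: 1739 × 120.1 = 208,800 g.

(b) Available chlorine delivered: 1720 g × 0.643 = 1106 g as Cl₂.
(b) Concentration rise: 1106 g / 270,000 L = 4.096 mg/L = 4.10 ppm.
(b) Final FC: 1.1 + 4.10 = 5.20 ppm.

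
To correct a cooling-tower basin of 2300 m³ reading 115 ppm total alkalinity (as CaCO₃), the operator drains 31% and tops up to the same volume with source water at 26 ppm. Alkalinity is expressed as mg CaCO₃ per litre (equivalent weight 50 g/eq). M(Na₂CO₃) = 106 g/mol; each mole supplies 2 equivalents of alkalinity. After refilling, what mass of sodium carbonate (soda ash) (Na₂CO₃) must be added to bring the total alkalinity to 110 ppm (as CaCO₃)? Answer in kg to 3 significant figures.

Volume: 2300 m³ = 2,300,000 L.
After draining 31% and refilling: 115 × 0.69 + 26 × 0.31 = 87.41 ppm.
Deficit to target: 110 − 87.41 = 22.59 mg/L.
As CaCO₃: 22.59 mg/L × 2,300,000 L = 51,960 g; ÷ 50 g/eq ÷ 2 = 519.6 mol Na₂CO₃.
Mass: 519.6 × 106 = 55,070 g.

55.1 kg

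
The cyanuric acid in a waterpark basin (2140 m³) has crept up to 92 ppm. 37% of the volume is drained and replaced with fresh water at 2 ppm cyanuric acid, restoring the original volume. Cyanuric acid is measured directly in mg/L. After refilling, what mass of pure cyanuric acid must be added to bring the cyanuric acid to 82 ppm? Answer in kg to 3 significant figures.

Volume: 2140 m³ = 2,140,000 L.
After draining 37% and refilling: 92 × 0.63 + 2 × 0.37 = 58.7 ppm.
Deficit to target: 82 − 58.7 = 23.3 mg/L.
Mass: 23.3 mg/L × 2,140,000 L = 49,860 g cyanuric acid.

49.9 kg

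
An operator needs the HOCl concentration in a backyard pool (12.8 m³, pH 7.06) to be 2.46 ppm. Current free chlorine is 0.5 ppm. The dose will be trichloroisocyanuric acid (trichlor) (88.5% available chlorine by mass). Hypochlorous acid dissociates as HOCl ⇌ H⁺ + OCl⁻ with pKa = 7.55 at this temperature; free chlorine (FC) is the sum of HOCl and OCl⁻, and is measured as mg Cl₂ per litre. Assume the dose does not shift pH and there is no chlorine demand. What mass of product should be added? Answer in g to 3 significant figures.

Volume: 12.8 m³ = 12,800 L.
[OCl⁻]/[HOCl] = 10^(pH − pKa) = 10^(7.06 − 7.55) = 0.3236; fraction as HOCl = 1/(1 + 0.3236) = 0.7555.
Free chlorine required for 2.46 ppm HOCl: 2.46 / 0.7555 = 3.256 ppm.
FC to add: 3.256 − 0.5 = 2.756 mg/L as Cl₂.
Cl₂ equivalent: 2.756 mg/L × 12,800 L = 35.28 g.
Product at 88.5% available Cl: 35.28 / 0.885 = 39.86 g.

39.9 g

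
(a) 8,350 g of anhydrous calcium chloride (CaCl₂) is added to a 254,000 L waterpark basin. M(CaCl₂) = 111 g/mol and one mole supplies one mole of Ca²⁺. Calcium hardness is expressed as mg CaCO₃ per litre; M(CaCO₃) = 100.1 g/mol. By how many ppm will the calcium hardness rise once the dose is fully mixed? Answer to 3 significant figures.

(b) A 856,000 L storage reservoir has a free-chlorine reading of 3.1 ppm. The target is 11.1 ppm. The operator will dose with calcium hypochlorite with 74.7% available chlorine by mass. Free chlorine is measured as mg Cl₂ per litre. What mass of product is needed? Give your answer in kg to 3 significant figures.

(a) 29.6 ppm; (b) 9.17 kg

(a) Moles of Ca²⁺: 8,350 g ÷ 111 g/mol = 75.23 mol.
(a) As CaCO₃: 75.23 mol × 100.1 g/mol = 7530 g.
(a) Rise: 7530 g / 254,000 L × 1000 = 29.65 mg/L.

(b) Chlorine deficit: 11.1 − 3.1 = 8 ppm = 8 mg/L as Cl₂.
(b) Cl₂ equivalent needed: 8 mg/L × 856,000 L = 6,848,000 mg = 6848 g.
(b) Product at 74.7% available chlorine: 6848 / 0.747 = 9167 g.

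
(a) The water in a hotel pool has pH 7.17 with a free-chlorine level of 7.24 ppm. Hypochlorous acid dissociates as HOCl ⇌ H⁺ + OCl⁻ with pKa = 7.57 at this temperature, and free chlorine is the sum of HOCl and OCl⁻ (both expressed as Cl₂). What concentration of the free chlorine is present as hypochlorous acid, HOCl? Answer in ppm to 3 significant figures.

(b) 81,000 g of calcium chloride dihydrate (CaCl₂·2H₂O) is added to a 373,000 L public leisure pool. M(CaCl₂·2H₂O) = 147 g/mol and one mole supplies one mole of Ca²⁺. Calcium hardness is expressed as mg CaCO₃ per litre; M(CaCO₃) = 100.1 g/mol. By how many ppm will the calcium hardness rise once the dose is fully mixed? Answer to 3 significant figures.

(a) 5.18 ppm; (b) 148 ppm

(a) [OCl⁻]/[HOCl] = 10^(pH − pKa) = 10^(7.17 − 7.57) = 10^-0.40 = 0.3981.
(a) Fraction as HOCl = 1 / (1 + 0.3981) = 0.7153.
(a) HOCl = 0.7153 × 7.24 ppm = 5.178 ppm.

(b) Moles of Ca²⁺: 81,000 g ÷ 147 g/mol = 551 mol.
(b) As CaCO₃: 551 mol × 100.1 g/mol = 55,160 g.
(b) Rise: 55,160 g / 373,000 L × 1000 = 147.9 mg/L.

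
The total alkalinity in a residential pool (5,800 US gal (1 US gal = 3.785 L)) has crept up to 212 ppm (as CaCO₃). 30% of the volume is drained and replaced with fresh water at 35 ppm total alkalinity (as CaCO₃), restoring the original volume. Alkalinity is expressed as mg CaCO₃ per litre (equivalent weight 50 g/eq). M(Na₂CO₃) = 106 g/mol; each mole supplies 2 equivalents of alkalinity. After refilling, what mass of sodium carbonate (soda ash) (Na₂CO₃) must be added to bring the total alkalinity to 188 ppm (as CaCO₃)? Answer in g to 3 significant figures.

Volume: 5,800 US gal × 3.785 L/gal = 21,953 L.
After draining 30% and refilling: 212 × 0.70 + 35 × 0.30 = 158.9 ppm.
Deficit to target: 188 − 158.9 = 29.1 mg/L.
As CaCO₃: 29.1 mg/L × 21,953 L = 638.8 g; ÷ 50 g/eq ÷ 2 = 6.388 mol Na₂CO₃.
Mass: 6.388 × 106 = 677.2 g.

677 g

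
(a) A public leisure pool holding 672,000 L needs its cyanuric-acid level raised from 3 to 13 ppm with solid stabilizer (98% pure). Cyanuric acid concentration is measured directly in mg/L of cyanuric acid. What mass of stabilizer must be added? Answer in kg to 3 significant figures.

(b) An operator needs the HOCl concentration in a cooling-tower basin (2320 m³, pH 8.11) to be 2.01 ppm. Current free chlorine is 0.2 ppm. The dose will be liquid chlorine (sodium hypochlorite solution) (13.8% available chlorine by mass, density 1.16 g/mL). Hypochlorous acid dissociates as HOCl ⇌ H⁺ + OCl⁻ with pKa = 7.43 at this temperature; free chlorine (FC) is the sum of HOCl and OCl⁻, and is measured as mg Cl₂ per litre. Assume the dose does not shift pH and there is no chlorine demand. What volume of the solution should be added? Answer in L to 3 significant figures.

(a) 6.86 kg; (b) 166 L

(a) CYA to add: (13 − 3) = 10 mg/L × 672,000 L = 6720 g cyanuric acid.
(a) At 98% purity: 6720 / 0.98 = 6857 g product.

(b) Volume: 2320 m³ = 2,320,000 L.
(b) [OCl⁻]/[HOCl] = 10^(pH − pKa) = 10^(8.11 − 7.43) = 4.786; fraction as HOCl = 1/(1 + 4.786) = 0.1728.
(b) Free chlorine required for 2.01 ppm HOCl: 2.01 / 0.1728 = 11.63 ppm.
(b) FC to add: 11.63 − 0.2 = 11.43 mg/L as Cl₂.
(b) Cl₂ equivalent: 11.43 mg/L × 2,320,000 L = 26,520 g.
(b) Product at 13.8% available Cl: 26,520 / 0.138 = 192,200 g.
(b) Volume: 192,200 g ÷ 1.16 g/mL = 165,700 mL.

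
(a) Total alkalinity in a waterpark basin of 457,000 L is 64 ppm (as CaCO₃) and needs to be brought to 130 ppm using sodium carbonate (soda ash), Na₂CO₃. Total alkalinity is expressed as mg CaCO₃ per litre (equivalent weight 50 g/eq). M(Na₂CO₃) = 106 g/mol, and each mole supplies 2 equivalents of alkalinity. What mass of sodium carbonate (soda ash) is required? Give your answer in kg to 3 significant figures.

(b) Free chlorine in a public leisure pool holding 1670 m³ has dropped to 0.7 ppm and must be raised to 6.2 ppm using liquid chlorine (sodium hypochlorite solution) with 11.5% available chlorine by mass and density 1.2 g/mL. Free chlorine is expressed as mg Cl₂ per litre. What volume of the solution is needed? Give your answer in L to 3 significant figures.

(a) 32.0 kg; (b) 66.6 L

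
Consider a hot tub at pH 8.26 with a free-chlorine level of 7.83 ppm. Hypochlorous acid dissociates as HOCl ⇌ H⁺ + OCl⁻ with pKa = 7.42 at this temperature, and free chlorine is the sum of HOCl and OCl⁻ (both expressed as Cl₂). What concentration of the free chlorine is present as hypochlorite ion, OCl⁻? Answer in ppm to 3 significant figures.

[OCl⁻]/[HOCl] = 10^(pH − pKa) = 10^(8.26 − 7.42) = 10^0.84 = 6.918.
Fraction as HOCl = 1 / (1 + 6.918) = 0.1263.
OCl⁻ = (1 − 0.1263) × 7.83 ppm = 6.841 ppm.

6.84 ppm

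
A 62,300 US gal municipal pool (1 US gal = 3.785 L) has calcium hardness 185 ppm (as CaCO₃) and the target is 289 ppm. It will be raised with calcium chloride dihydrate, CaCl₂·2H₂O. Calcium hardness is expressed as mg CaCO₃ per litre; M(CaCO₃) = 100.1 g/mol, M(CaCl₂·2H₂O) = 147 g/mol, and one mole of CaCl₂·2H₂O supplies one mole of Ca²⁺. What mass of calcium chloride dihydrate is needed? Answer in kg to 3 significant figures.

36.0 kg

Volume: 62,300 US gal × 3.785 L/gal = 235,806 L.
Hardness to add: (289 − 185) = 104 mg/L as CaCO₃ × 235,806 L = 24,520 g as CaCO₃.
Moles of Ca²⁺ (1 mol Ca²⁺ ≡ 1 mol CaCO₃): 24,520 / 100.1 g/mol = 245 mol.
Mass of CaCl₂·2H₂O: 245 × 147 = 36,010 g.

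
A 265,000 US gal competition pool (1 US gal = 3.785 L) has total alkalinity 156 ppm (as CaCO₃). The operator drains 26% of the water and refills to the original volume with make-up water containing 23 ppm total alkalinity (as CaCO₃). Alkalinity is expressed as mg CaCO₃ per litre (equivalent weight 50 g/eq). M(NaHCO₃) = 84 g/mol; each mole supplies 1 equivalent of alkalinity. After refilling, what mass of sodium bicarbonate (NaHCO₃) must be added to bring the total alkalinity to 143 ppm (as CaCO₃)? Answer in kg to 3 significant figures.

Volume: 265,000 US gal × 3.785 L/gal = 1,003,025 L.
After draining 26% and refilling: 156 × 0.74 + 23 × 0.26 = 121.42 ppm.
Deficit to target: 143 − 121.42 = 21.58 mg/L.
As CaCO₃: 21.58 mg/L × 1,003,025 L = 21,650 g; ÷ 50 g/eq ÷ 1 = 432.9 mol NaHCO₃.
Mass: 432.9 × 84 = 36,360 g.

36.4 kg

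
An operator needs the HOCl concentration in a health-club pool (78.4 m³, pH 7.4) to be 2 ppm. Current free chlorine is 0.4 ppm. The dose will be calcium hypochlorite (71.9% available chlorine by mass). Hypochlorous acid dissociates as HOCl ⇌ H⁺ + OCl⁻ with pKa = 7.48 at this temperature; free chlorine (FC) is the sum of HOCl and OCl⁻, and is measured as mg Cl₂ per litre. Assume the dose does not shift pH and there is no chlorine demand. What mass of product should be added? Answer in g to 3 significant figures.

Volume: 78.4 m³ = 78,400 L.
[OCl⁻]/[HOCl] = 10^(pH − pKa) = 10^(7.4 − 7.48) = 0.8318; fraction as HOCl = 1/(1 + 0.8318) = 0.5459.
Free chlorine required for 2 ppm HOCl: 2 / 0.5459 = 3.664 ppm.
FC to add: 3.664 − 0.4 = 3.264 mg/L as Cl₂.
Cl₂ equivalent: 3.264 mg/L × 78,400 L = 255.9 g.
Product at 71.9% available Cl: 255.9 / 0.719 = 355.9 g.

356 g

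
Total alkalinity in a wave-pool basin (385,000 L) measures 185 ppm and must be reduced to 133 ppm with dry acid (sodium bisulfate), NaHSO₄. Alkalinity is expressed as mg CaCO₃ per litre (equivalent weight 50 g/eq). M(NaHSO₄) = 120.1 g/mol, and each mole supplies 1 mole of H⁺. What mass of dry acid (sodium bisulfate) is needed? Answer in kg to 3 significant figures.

Alkalinity to neutralize: (185 − 133) = 52 mg/L as CaCO₃ × 385,000 L = 20,020 g as CaCO₃.
Equivalents of H⁺ required: 20,020 ÷ 50 g/eq = 400.4 eq = 400.4 mol NaHSO₄.
Mass of NaHSO₄: 400.4 × 120.1 = 48,090 g.

48.1 kg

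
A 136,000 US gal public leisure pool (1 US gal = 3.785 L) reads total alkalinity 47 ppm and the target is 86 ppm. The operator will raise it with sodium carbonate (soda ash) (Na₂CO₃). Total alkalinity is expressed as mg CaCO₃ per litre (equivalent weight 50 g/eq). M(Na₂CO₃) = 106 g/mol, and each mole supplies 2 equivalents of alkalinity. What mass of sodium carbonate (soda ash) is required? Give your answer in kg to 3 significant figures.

21.3 kg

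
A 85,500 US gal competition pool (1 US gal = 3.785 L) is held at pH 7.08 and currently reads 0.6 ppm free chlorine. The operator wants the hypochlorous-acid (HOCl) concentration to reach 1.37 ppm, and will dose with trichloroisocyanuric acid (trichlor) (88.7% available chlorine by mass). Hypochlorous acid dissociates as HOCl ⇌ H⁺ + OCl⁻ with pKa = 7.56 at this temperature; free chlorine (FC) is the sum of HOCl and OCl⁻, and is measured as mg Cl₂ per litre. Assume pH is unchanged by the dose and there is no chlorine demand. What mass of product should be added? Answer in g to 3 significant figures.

446 g

Volume: 85,500 US gal × 3.785 L/gal = 323,618 L.
[OCl⁻]/[HOCl] = 10^(pH − pKa) = 10^(7.08 − 7.56) = 0.3311; fraction as HOCl = 1/(1 + 0.3311) = 0.7512.
Free chlorine required for 1.37 ppm HOCl: 1.37 / 0.7512 = 1.824 ppm.
FC to add: 1.824 − 0.6 = 1.224 mg/L as Cl₂.
Cl₂ equivalent: 1.224 mg/L × 323,618 L = 396 g.
Product at 88.7% available Cl: 396 / 0.887 = 446.4 g.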